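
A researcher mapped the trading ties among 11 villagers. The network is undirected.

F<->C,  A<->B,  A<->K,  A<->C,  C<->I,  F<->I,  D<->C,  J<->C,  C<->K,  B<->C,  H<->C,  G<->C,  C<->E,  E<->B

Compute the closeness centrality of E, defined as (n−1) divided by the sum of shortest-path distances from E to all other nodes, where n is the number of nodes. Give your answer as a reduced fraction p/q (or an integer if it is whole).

Distances from E: A:2, B:1, C:1, D:2, F:2, G:2, H:2, I:2, J:2, K:2. Sum = 18.
n = 11, so closeness = 10/18 = 5/9.

5/9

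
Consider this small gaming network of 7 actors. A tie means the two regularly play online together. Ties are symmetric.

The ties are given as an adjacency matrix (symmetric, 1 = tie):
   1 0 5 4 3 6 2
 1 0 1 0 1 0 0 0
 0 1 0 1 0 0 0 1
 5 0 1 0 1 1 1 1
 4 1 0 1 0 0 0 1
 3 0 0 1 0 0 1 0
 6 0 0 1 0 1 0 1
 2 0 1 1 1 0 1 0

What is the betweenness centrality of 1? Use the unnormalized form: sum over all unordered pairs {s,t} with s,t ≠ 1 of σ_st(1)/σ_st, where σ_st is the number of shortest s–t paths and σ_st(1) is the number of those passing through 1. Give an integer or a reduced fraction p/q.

1/3

Pairs whose geodesics pass through 1 — 0–4: 1/3.
All other pairs contribute 0.
Summing the contributions gives betweenness(1) = 1/3.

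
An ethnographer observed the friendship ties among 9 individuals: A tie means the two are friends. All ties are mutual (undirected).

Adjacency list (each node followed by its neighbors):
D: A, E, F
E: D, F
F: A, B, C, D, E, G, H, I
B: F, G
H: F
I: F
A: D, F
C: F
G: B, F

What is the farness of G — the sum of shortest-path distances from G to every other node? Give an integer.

Distances from G: A:2, B:1, C:2, D:2, E:2, F:1, H:2, I:2.
Sum = 2 + 1 + 2 + 2 + 2 + 1 + 2 + 2 = 14.

14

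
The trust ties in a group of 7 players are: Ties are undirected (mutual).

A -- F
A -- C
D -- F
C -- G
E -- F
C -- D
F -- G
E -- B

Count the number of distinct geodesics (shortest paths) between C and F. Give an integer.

The shortest distance is 2. The length-2 paths are: C–D–F; C–G–F; C–A–F.
That gives 3 distinct shortest paths.

3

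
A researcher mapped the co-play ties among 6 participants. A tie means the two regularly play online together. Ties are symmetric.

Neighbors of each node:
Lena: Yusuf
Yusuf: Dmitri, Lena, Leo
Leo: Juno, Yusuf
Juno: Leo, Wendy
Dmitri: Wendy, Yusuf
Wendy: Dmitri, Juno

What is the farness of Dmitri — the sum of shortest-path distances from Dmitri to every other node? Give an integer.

Distances from Dmitri: Juno:2, Lena:2, Leo:2, Wendy:1, Yusuf:1.
Sum = 2 + 2 + 2 + 1 + 1 = 8.

8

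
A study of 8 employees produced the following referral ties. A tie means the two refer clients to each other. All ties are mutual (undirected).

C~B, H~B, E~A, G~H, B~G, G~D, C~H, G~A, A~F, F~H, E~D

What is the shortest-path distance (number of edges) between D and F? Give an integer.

3

One shortest route is D – G – H – F, which uses 3 edges, and at distance 2 from D we only reach {A, B, H}, which does not include F. So d(D,F) = 3.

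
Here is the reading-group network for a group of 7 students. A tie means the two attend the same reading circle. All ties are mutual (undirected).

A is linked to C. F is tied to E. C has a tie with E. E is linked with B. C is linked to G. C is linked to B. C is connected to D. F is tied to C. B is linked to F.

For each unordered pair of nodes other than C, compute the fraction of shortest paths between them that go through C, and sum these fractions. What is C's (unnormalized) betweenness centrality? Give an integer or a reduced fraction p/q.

Pairs whose geodesics pass through C — E–D: 1; E–A: 1; E–G: 1; F–D: 1; F–A: 1; F–G: 1; D–A: 1; D–B: 1; D–G: 1; A–B: 1; A–G: 1; B–G: 1.
All other pairs contribute 0.
Summing the contributions gives betweenness(C) = 12.

12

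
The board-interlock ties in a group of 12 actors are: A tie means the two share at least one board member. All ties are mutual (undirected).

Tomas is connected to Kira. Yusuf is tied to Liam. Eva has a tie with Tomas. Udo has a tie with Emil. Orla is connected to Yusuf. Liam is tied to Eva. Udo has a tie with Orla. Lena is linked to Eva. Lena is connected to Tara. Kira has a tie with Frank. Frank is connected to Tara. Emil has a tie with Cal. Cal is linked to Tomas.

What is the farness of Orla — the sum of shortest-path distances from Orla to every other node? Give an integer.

36

Distances from Orla: Cal:3, Emil:2, Eva:3, Frank:6, Kira:5, Lena:4, Liam:2, Tara:5, Tomas:4, Udo:1, Yusuf:1.
Sum = 3 + 2 + 3 + 6 + 5 + 4 + 2 + 5 + 4 + 1 + 1 = 36.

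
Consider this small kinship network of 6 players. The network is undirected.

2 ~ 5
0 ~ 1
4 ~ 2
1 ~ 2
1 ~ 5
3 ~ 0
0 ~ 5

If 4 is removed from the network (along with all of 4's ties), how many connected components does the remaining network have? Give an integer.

1

4's neighbors (2) remain reachable from one another through other ties, so the rest of the network stays in one piece.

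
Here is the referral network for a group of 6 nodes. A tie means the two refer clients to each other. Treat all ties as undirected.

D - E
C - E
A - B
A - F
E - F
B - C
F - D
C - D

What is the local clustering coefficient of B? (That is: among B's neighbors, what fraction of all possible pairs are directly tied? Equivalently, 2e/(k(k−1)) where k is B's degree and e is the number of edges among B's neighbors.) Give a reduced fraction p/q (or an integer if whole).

0

B's neighbors: A and C (k = 2).
Possible neighbor pairs: C(2,2) = 1. Edges among them: none → e = 0.
Clustering(B) = 0/1.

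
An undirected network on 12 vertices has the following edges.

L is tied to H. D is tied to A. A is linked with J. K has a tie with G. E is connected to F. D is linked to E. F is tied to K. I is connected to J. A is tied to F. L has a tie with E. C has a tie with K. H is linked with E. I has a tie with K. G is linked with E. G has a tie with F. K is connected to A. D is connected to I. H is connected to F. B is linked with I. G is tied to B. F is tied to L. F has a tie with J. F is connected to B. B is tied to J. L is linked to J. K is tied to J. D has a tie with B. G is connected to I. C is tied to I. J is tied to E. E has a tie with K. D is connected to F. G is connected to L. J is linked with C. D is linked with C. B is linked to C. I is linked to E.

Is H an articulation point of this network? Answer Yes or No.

Even without H, every remaining node can still reach every other (the residual graph is connected), so H is not a cut vertex.

No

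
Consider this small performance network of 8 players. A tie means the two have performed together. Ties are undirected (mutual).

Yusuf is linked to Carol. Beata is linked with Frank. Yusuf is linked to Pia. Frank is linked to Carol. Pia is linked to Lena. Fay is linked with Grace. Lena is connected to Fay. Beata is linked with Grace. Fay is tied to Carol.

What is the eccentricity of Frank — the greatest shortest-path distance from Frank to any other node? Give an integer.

3

Distances from Frank: Beata:1, Carol:1, Fay:2, Grace:2, Lena:3, Pia:3, Yusuf:2.
The largest is 3 (to Pia and Lena), so the eccentricity of Frank is 3.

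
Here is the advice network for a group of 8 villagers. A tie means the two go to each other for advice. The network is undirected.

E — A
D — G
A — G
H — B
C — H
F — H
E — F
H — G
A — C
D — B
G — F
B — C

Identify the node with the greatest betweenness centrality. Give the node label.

Unnormalized betweenness of each node: A:3, B:3/2, C:2, D:1/2, E:1/2, F:5/2, G:9/2, H:7/2.
G has the largest value, 9/2, making it the main broker — the node through which the most shortest paths run.

G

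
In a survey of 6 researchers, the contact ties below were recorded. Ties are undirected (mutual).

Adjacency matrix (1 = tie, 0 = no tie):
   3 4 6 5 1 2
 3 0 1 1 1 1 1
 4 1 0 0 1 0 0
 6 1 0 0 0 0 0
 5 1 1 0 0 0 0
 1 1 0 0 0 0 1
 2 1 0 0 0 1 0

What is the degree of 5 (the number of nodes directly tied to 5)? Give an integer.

2

5 is directly tied to 3 and 4. That is 2 neighbors, so the degree of 5 is 2.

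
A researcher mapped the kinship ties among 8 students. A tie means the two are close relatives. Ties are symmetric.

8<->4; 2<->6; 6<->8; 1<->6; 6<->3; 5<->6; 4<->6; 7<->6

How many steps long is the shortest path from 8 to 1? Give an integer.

2

One shortest route is 8 – 6 – 1, which uses 2 edges, and 8 and 1 are not directly tied, so nothing shorter exists. So d(8,1) = 2.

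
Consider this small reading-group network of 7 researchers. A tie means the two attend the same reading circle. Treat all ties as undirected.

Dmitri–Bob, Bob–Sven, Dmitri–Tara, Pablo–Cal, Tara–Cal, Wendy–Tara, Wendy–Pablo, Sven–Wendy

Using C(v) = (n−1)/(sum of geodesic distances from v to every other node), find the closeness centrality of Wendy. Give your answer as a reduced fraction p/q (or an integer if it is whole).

Distances from Wendy: Bob:2, Cal:2, Dmitri:2, Pablo:1, Sven:1, Tara:1. Sum = 9.
n = 7, so closeness = 6/9 = 2/3.

2/3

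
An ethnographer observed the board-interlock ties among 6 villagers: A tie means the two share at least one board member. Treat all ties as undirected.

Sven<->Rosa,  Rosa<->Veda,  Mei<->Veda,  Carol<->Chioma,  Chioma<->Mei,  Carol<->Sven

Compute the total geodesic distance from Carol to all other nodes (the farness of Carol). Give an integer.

Distances from Carol: Chioma:1, Mei:2, Rosa:2, Sven:1, Veda:3.
Sum = 1 + 2 + 2 + 1 + 3 = 9.

9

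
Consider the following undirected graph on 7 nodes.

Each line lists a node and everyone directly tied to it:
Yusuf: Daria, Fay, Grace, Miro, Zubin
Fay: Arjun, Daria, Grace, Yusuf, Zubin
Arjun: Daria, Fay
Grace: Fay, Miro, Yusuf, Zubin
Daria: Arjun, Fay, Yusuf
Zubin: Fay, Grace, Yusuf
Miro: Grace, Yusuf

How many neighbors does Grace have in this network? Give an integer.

Grace is directly tied to Fay, Miro, Yusuf, and Zubin. That is 4 neighbors, so the degree of Grace is 4.

4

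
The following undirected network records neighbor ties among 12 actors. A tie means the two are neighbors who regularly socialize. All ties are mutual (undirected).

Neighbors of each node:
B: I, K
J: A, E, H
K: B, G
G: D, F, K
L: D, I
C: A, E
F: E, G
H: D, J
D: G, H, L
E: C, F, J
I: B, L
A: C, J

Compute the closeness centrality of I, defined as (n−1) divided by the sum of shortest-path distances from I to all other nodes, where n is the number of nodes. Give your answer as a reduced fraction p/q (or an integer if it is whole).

11/36

Distances from I: A:5, B:1, C:6, D:2, E:5, F:4, G:3, H:3, J:4, K:2, L:1. Sum = 36.
n = 12, so closeness = 11/36.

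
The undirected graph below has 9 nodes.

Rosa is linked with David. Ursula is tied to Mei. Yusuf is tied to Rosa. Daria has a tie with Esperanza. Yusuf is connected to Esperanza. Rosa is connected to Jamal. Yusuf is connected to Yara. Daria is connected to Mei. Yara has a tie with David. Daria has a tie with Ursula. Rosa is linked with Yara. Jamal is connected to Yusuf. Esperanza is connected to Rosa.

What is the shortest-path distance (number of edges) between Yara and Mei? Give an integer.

One shortest route is Yara – Rosa – Esperanza – Daria – Mei, which uses 4 edges, and at distance 3 from Yara we only reach {Daria}, which does not include Mei. So d(Yara,Mei) = 4.

4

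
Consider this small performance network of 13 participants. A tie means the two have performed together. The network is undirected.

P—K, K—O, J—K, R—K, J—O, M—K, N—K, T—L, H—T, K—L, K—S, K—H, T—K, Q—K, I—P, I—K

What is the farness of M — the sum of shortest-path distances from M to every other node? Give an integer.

23

Distances from M: H:2, I:2, J:2, K:1, L:2, N:2, O:2, P:2, Q:2, R:2, S:2, T:2.
Sum = 2 + 2 + 2 + 1 + 2 + 2 + 2 + 2 + 2 + 2 + 2 + 2 = 23.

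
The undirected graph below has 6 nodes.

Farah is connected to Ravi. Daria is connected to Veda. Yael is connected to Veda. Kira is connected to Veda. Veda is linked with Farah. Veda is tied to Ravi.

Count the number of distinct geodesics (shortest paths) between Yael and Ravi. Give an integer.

The shortest distance is 2, and the only length-2 path is Yael–Veda–Ravi. So there is exactly 1 shortest path.

1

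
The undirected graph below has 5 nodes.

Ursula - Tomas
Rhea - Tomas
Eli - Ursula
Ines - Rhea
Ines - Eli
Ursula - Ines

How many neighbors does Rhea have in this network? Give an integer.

Rhea is directly tied to Ines and Tomas. That is 2 neighbors, so the degree of Rhea is 2.

2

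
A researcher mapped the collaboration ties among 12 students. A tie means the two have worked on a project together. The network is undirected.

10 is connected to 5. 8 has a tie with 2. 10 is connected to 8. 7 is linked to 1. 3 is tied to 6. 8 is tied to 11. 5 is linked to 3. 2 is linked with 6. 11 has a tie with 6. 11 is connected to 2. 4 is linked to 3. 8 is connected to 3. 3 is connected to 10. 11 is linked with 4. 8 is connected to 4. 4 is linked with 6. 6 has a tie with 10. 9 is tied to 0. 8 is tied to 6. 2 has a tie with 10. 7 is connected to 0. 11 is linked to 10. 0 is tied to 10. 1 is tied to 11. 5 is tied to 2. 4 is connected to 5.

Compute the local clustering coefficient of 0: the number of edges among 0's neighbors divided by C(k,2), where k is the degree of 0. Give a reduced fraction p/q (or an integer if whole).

0

0's neighbors: 7, 9, and 10 (k = 3).
Possible neighbor pairs: C(3,2) = 3. Edges among them: none → e = 0.
Clustering(0) = 0/3 = 0.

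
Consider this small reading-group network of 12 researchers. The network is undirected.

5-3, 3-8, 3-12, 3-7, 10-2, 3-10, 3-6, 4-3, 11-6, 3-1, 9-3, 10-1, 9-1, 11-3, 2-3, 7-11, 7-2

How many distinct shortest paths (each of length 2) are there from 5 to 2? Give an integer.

The shortest distance is 2, and the only length-2 path is 5–3–2. So there is exactly 1 shortest path.

1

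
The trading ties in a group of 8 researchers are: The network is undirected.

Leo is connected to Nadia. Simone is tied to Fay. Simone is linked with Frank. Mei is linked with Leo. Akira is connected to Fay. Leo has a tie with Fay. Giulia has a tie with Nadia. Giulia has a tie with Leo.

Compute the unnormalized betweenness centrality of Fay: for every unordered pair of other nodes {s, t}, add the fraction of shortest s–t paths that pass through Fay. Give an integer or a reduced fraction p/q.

14

Pairs whose geodesics pass through Fay — Giulia–Frank: 1; Giulia–Akira: 1; Giulia–Simone: 1; Frank–Akira: 1; Frank–Leo: 1; Frank–Mei: 1; Frank–Nadia: 1; Akira–Leo: 1; Akira–Mei: 1; Akira–Nadia: 1; Akira–Simone: 1; Leo–Simone: 1; Mei–Simone: 1; Nadia–Simone: 1.
All other pairs contribute 0.
Summing the contributions gives betweenness(Fay) = 14.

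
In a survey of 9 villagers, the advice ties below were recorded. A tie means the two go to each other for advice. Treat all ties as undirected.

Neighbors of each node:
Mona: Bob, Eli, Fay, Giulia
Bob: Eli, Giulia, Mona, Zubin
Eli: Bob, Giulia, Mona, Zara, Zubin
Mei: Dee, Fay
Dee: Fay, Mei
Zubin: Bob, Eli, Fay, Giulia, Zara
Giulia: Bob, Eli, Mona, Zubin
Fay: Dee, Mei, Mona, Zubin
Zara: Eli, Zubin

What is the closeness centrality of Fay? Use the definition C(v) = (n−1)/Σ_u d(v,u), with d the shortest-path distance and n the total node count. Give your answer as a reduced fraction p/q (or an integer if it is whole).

Distances from Fay: Bob:2, Dee:1, Eli:2, Giulia:2, Mei:1, Mona:1, Zara:2, Zubin:1. Sum = 12.
n = 9, so closeness = 8/12 = 2/3.

2/3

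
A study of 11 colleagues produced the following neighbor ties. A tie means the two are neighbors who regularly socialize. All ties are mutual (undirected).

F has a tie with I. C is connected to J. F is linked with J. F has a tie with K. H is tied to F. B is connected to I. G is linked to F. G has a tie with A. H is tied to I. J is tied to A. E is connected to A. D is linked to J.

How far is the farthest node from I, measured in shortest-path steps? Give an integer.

Distances from I: A:3, B:1, C:3, D:3, E:4, F:1, G:2, H:1, J:2, K:2.
The largest is 4 (to E), so the eccentricity of I is 4.

4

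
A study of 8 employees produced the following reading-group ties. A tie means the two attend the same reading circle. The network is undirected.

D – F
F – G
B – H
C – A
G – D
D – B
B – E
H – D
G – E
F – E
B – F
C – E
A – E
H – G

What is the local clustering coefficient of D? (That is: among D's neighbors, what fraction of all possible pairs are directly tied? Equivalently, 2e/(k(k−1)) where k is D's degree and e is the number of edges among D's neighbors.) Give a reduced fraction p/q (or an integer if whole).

2/3

D's neighbors: B, F, G, and H (k = 4).
Possible neighbor pairs: C(4,2) = 6. Edges among them: B–F, B–H, F–G, G–H → e = 4.
Clustering(D) = 4/6 = 2/3.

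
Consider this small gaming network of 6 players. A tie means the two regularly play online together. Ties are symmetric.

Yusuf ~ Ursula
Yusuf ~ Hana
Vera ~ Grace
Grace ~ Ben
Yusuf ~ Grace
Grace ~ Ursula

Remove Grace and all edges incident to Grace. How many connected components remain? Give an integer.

Without Grace, the remaining ties split the others into: {Ben}; {Hana, Ursula, Yusuf}; {Vera}.
That's 3 separate components.

3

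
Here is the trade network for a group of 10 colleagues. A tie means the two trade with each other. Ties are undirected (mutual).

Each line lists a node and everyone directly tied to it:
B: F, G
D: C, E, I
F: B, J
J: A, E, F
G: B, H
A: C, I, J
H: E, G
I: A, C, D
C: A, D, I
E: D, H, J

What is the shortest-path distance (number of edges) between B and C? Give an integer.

One shortest route is B – F – J – A – C, which uses 4 edges, and at distance 3 from B we only reach {A, E}, which does not include C. So d(B,C) = 4.

4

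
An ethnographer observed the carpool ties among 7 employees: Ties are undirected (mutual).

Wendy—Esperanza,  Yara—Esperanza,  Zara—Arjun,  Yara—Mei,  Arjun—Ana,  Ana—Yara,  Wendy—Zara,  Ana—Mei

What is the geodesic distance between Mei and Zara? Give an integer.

One shortest route is Mei – Ana – Arjun – Zara, which uses 3 edges, and at distance 2 from Mei we only reach {Arjun, Esperanza}, which does not include Zara. So d(Mei,Zara) = 3.

3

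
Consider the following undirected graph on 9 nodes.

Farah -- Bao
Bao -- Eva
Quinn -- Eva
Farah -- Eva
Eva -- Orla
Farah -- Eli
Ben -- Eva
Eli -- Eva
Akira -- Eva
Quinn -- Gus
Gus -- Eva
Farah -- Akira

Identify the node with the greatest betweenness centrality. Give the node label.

Unnormalized betweenness of each node: Akira:0, Bao:0, Ben:0, Eli:0, Eva:45/2, Farah:3/2, Gus:0, Orla:0, Quinn:0.
Eva has the largest value, 45/2, making it the main broker — the node through which the most shortest paths run.

Eva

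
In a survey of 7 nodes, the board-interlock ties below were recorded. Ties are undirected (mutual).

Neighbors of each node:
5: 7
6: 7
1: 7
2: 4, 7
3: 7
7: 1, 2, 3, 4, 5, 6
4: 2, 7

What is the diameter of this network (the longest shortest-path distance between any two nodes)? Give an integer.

Eccentricity of each node (its greatest distance to any other): 1:2, 2:2, 3:2, 4:2, 5:2, 6:2, 7:1.
The maximum eccentricity is 2, realized for instance by the pair 4–1 via 4 – 7 – 1. So the diameter is 2.

2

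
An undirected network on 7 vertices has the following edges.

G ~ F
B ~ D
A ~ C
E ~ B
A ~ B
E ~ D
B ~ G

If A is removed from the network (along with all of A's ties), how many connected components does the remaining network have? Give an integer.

Without A, the remaining ties split the others into: {B, D, E, F, G}; {C}.
That's 2 separate components.

2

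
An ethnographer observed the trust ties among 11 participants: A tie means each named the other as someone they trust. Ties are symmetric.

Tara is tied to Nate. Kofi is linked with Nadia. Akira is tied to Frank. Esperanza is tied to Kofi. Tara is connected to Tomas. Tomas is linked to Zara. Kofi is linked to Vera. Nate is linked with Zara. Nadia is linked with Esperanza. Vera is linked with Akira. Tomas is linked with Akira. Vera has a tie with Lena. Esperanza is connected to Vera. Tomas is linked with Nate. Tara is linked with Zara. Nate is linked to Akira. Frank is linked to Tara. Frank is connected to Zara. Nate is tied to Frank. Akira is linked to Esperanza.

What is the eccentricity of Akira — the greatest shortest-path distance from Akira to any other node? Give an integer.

2

Distances from Akira: Esperanza:1, Frank:1, Kofi:2, Lena:2, Nadia:2, Nate:1, Tara:2, Tomas:1, Vera:1, Zara:2.
The largest is 2 (to Kofi, Nadia, Lena, Tara, and Zara), so the eccentricity of Akira is 2.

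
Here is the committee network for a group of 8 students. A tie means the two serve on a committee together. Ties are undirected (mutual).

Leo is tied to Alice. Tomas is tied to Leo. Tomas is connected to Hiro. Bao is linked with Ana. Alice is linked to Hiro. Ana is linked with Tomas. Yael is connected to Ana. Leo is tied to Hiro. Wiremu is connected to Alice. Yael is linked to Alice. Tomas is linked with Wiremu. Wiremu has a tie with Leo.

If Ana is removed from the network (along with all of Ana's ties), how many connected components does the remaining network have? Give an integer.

2

Without Ana, the remaining ties split the others into: {Alice, Hiro, Leo, Tomas, Wiremu, Yael}; {Bao}.
That's 2 separate components.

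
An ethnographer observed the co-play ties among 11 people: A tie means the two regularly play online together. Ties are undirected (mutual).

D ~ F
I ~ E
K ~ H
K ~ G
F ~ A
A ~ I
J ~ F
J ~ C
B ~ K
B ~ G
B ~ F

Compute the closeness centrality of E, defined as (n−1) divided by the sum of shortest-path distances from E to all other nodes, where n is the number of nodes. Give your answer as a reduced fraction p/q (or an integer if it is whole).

Distances from E: A:2, B:4, C:5, D:4, F:3, G:5, H:6, I:1, J:4, K:5. Sum = 39.
n = 11, so closeness = 10/39.

10/39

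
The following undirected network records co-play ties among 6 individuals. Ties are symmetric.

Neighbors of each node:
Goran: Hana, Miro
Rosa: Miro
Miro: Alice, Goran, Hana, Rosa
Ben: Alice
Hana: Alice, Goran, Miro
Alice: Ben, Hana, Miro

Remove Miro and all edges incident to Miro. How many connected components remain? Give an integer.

Without Miro, the remaining ties split the others into: {Alice, Ben, Goran, Hana}; {Rosa}.
That's 2 separate components.

2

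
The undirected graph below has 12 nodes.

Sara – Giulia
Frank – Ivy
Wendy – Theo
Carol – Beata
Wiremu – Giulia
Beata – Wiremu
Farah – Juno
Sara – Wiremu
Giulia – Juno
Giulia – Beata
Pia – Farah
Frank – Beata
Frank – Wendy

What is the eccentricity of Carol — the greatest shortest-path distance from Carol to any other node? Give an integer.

Distances from Carol: Beata:1, Farah:4, Frank:2, Giulia:2, Ivy:3, Juno:3, Pia:5, Sara:3, Theo:4, Wendy:3, Wiremu:2.
The largest is 5 (to Pia), so the eccentricity of Carol is 5.

5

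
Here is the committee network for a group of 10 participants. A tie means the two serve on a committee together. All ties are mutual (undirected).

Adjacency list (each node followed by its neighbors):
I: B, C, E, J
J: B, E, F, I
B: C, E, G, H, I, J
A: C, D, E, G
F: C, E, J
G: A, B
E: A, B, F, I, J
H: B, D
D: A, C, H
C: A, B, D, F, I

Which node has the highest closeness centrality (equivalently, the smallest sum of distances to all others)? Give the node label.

Farness (sum of distances to all others) for each node — A:14, B:12, C:13, D:16, E:13, F:17, G:17, H:17, I:14, J:15.
The smallest farness is 12, for B, so B has the highest closeness.

B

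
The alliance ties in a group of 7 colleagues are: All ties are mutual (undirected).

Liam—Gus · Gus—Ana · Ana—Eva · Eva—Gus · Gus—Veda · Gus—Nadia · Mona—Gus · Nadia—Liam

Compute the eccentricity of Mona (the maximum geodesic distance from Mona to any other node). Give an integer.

2

Distances from Mona: Ana:2, Eva:2, Gus:1, Liam:2, Nadia:2, Veda:2.
The largest is 2 (to Liam, Eva, Nadia, Ana, and Veda), so the eccentricity of Mona is 2.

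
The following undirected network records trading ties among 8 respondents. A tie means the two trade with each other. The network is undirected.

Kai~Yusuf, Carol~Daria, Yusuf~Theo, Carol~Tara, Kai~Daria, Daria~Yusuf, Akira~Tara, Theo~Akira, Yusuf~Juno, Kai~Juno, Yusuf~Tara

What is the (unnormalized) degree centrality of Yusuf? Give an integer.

Yusuf is directly tied to Daria, Juno, Kai, Tara, and Theo. That is 5 neighbors, so the degree of Yusuf is 5.

5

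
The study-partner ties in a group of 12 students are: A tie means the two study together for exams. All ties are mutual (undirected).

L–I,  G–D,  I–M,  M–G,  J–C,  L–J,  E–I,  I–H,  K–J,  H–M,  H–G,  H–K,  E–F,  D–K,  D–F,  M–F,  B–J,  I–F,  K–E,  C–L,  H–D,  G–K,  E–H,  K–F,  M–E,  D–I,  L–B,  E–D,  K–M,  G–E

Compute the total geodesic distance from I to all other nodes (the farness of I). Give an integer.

Distances from I: B:2, C:2, D:1, E:1, F:1, G:2, H:1, J:2, K:2, L:1, M:1.
Sum = 2 + 2 + 1 + 1 + 1 + 2 + 1 + 2 + 2 + 1 + 1 = 16.

16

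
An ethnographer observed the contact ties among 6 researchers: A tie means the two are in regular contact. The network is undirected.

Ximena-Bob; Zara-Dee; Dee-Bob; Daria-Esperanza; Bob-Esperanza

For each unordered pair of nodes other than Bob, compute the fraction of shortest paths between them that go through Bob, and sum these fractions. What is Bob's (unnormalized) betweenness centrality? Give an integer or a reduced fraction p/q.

Pairs whose geodesics pass through Bob — Ximena–Zara: 1; Ximena–Daria: 1; Ximena–Dee: 1; Ximena–Esperanza: 1; Zara–Daria: 1; Zara–Esperanza: 1; Daria–Dee: 1; Dee–Esperanza: 1.
All other pairs contribute 0.
Summing the contributions gives betweenness(Bob) = 8.

8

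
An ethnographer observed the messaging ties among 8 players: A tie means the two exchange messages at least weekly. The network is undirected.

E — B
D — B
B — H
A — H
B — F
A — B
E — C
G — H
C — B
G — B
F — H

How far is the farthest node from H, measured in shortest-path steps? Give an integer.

Distances from H: A:1, B:1, C:2, D:2, E:2, F:1, G:1.
The largest is 2 (to D, C, and E), so the eccentricity of H is 2.

2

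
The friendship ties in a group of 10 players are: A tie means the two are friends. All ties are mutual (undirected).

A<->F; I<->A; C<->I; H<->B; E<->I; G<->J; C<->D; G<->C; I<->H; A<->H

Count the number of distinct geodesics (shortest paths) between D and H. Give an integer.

1

The shortest distance is 3, and the only length-3 path is D–C–I–H. So there is exactly 1 shortest path.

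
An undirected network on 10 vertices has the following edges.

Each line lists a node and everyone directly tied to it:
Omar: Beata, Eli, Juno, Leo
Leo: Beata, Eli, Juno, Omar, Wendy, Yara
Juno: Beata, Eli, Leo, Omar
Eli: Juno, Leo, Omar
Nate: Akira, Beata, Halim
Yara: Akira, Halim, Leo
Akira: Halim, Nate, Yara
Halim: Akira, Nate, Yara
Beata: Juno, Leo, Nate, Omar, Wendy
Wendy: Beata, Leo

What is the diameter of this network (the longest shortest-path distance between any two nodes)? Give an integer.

3

Eccentricity of each node (its greatest distance to any other): Akira:3, Beata:2, Eli:3, Halim:3, Juno:3, Leo:2, Nate:3, Omar:3, Wendy:3, Yara:2.
The maximum eccentricity is 3, realized for instance by the pair Nate–Eli via Nate – Beata – Omar – Eli. So the diameter is 3.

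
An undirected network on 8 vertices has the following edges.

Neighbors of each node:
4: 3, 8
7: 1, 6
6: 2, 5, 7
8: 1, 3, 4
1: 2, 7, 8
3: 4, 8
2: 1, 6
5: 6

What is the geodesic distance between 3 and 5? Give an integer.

One shortest route is 3 – 8 – 1 – 7 – 6 – 5, which uses 5 edges, and at distance 4 from 3 we only reach {6}, which does not include 5. So d(3,5) = 5.

5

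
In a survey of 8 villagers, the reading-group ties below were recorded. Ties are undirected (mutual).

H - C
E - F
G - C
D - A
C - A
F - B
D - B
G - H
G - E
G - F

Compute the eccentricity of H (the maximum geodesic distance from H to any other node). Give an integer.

Distances from H: A:2, B:3, C:1, D:3, E:2, F:2, G:1.
The largest is 3 (to D and B), so the eccentricity of H is 3.

3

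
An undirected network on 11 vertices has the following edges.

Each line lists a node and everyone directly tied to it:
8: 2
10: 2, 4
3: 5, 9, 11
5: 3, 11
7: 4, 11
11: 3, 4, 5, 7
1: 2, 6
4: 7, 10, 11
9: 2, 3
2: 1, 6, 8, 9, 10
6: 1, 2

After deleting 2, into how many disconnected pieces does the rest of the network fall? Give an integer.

3

Without 2, the remaining ties split the others into: {3, 4, 5, 7, 9, 10, 11}; {1, 6}; {8}.
That's 3 separate components.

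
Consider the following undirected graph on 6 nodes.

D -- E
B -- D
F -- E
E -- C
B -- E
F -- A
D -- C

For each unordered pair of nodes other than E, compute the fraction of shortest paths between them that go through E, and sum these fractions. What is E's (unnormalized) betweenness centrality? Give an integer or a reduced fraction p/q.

13/2

Pairs whose geodesics pass through E — B–C: 1/2; B–F: 1; B–A: 1; D–F: 1; D–A: 1; C–F: 1; C–A: 1.
All other pairs contribute 0.
Summing the contributions gives betweenness(E) = 13/2.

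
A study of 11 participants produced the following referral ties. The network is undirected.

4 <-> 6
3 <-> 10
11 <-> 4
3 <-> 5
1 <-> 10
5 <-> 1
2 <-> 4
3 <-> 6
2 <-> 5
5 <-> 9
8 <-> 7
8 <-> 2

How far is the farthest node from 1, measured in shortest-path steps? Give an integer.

4

Distances from 1: 2:2, 3:2, 4:3, 5:1, 6:3, 7:4, 8:3, 9:2, 10:1, 11:4.
The largest is 4 (to 11 and 7), so the eccentricity of 1 is 4.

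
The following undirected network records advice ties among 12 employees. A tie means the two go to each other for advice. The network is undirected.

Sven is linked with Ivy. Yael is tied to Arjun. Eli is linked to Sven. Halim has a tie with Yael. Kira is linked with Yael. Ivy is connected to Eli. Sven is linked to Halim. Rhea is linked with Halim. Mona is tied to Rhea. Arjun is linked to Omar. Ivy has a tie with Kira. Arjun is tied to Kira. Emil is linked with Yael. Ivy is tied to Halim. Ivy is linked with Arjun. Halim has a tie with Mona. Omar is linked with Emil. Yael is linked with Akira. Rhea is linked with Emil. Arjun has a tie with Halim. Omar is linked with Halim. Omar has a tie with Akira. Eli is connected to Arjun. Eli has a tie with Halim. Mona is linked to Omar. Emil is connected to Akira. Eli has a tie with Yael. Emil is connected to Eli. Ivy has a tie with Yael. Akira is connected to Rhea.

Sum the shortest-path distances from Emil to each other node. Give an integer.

17

Distances from Emil: Akira:1, Arjun:2, Eli:1, Halim:2, Ivy:2, Kira:2, Mona:2, Omar:1, Rhea:1, Sven:2, Yael:1.
Sum = 1 + 2 + 1 + 2 + 2 + 2 + 2 + 1 + 1 + 2 + 1 = 17.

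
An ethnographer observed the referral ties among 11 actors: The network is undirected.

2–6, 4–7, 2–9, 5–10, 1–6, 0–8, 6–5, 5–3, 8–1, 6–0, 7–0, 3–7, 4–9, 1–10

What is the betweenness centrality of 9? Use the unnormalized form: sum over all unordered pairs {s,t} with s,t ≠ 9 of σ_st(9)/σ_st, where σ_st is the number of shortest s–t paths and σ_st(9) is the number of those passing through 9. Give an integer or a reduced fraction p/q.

7/3

Pairs whose geodesics pass through 9 — 1–4: 1/3; 6–4: 1/2; 2–4: 1; 2–7: 1/2.
All other pairs contribute 0.
Summing the contributions gives betweenness(9) = 7/3.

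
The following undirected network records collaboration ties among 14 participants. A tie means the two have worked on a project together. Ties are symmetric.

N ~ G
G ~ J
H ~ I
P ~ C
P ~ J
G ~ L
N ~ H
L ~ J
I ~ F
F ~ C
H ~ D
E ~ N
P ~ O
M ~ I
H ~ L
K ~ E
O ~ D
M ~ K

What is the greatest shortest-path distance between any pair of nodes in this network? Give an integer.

Eccentricity of each node (its greatest distance to any other): C:5, D:4, E:5, F:4, G:4, H:3, I:3, J:4, K:5, L:4, M:4, N:4, O:5, P:5.
The maximum eccentricity is 5, realized for instance by the pair P–K via P – J – G – N – E – K. So the diameter is 5.

5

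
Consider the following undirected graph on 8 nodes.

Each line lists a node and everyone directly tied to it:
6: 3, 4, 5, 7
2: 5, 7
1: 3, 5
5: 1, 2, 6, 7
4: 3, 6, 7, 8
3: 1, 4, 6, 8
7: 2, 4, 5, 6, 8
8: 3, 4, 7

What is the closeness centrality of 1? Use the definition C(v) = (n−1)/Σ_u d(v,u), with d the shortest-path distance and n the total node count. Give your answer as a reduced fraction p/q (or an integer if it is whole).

7/12

Distances from 1: 2:2, 3:1, 4:2, 5:1, 6:2, 7:2, 8:2. Sum = 12.
n = 8, so closeness = 7/12.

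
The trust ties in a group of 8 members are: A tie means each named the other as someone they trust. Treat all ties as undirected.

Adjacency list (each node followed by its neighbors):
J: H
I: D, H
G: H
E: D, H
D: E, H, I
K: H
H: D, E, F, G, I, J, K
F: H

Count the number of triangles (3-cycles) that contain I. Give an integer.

1

I's neighbors: D and H.
Neighbor pairs that are themselves tied: I–D–H. Each forms one triangle with I, for 1 in total.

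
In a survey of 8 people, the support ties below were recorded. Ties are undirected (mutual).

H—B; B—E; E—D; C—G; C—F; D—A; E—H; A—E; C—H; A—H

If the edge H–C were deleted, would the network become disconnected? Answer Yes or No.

Without the H–C edge there is no alternate route between H and C, so the network disconnects. It is a bridge.

Yes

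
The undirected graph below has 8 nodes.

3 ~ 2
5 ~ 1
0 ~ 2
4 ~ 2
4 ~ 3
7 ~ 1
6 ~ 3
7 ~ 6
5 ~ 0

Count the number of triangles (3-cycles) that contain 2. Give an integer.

2's neighbors: 0, 3, and 4.
Neighbor pairs that are themselves tied: 2–3–4. Each forms one triangle with 2, for 1 in total.

1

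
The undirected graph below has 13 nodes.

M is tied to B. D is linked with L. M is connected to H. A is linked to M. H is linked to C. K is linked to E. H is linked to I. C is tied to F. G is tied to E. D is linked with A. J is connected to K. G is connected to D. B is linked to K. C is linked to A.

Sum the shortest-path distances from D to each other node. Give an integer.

29

Distances from D: A:1, B:3, C:2, E:2, F:3, G:1, H:3, I:4, J:4, K:3, L:1, M:2.
Sum = 1 + 3 + 2 + 2 + 3 + 1 + 3 + 4 + 4 + 3 + 1 + 2 = 29.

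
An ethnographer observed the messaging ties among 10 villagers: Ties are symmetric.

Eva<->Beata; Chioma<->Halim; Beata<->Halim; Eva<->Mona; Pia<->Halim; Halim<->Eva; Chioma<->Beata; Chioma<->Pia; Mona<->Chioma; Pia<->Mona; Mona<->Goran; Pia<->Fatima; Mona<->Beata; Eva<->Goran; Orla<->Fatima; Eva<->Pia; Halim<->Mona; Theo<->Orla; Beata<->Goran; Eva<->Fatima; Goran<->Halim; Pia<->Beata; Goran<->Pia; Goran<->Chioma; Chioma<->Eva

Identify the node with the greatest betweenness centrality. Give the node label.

Fatima

Unnormalized betweenness of each node: Beata:0, Chioma:0, Eva:15/2, Fatima:14, Goran:0, Halim:0, Mona:0, Orla:8, Pia:15/2, Theo:0.
Fatima has the largest value, 14, making it the main broker — the node through which the most shortest paths run.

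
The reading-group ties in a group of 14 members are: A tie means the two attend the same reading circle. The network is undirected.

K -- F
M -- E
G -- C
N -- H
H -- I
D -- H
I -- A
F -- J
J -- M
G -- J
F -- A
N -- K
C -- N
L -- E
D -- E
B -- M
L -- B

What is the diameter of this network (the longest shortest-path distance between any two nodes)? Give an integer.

5

Eccentricity of each node (its greatest distance to any other): A:5, B:5, C:5, D:4, E:4, F:4, G:4, H:4, I:5, J:4, K:5, L:5, M:4, N:5.
The maximum eccentricity is 5, realized for instance by the pair C–L via C – G – J – M – E – L. So the diameter is 5.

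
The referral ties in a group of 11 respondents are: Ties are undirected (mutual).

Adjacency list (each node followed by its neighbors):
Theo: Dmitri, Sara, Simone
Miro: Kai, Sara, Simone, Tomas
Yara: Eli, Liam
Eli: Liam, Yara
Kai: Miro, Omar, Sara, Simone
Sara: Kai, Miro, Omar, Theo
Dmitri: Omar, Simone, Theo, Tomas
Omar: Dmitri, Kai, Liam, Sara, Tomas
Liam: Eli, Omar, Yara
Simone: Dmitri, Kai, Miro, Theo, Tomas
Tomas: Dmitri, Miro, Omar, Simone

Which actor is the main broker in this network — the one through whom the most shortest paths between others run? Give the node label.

Unnormalized betweenness of each node: Dmitri:23/6, Eli:0, Kai:3, Liam:16, Miro:7/6, Omar:137/6, Sara:13/3, Simone:17/6, Theo:5/6, Tomas:19/6, Yara:0.
Omar has the largest value, 137/6, making it the main broker — the node through which the most shortest paths run.

Omar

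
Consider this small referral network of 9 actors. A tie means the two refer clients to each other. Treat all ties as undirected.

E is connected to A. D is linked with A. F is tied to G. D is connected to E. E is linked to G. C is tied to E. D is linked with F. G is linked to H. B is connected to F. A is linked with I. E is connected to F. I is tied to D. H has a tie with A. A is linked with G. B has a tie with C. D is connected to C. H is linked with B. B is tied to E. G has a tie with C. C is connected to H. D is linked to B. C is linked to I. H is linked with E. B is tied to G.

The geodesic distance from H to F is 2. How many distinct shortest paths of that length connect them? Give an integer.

3

The shortest distance is 2. The length-2 paths are: H–G–F; H–E–F; H–B–F.
That gives 3 distinct shortest paths.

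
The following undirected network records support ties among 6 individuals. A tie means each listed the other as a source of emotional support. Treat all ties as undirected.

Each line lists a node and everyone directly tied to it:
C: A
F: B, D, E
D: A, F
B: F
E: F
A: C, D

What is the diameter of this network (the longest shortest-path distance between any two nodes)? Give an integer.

4

Eccentricity of each node (its greatest distance to any other): A:3, B:4, C:4, D:2, E:4, F:3.
The maximum eccentricity is 4, realized for instance by the pair E–C via E – F – D – A – C. So the diameter is 4.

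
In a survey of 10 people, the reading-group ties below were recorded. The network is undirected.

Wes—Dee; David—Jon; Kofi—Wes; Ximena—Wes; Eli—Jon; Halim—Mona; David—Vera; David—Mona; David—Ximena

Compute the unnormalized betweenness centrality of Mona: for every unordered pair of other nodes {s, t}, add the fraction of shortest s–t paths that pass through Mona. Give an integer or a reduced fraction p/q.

Pairs whose geodesics pass through Mona — Kofi–Halim: 1; Vera–Halim: 1; Dee–Halim: 1; David–Halim: 1; Eli–Halim: 1; Ximena–Halim: 1; Jon–Halim: 1; Wes–Halim: 1.
All other pairs contribute 0.
Summing the contributions gives betweenness(Mona) = 8.

8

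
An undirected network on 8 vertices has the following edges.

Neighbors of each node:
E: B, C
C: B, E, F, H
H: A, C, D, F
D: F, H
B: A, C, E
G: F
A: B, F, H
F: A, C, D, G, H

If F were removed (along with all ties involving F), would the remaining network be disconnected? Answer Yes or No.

Yes

Removing F leaves {G} with no path to {A, B, C, D, E, and H}, so the network splits into 2 components. F is a cut vertex.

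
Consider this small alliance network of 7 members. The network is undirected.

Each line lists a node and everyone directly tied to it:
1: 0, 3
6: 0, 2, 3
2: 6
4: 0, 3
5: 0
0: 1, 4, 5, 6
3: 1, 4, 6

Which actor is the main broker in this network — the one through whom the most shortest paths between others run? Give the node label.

0

Unnormalized betweenness of each node: 0:15/2, 1:2/3, 2:0, 3:5/2, 4:2/3, 5:0, 6:17/3.
0 has the largest value, 15/2, making it the main broker — the node through which the most shortest paths run.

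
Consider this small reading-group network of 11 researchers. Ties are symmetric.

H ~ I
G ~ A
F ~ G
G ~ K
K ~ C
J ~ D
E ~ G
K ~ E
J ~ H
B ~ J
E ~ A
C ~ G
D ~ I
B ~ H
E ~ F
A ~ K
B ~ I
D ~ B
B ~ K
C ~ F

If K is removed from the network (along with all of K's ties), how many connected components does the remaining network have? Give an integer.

Without K, the remaining ties split the others into: {B, D, H, I, J}; {A, C, E, F, G}.
That's 2 separate components.

2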